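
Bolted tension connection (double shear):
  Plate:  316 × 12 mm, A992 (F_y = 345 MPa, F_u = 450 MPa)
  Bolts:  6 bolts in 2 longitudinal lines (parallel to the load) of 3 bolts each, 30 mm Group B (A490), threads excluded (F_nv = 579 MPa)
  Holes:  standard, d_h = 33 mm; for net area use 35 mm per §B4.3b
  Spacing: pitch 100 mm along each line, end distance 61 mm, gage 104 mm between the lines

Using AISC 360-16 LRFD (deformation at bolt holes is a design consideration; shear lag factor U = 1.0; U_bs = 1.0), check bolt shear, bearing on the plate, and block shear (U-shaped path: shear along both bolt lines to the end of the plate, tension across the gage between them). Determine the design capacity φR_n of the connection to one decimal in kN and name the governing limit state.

Bolt shear: A_b = π(30)²/4 = 706.86 mm². φR_n = 0.75 × 579 × 706.86 × 6 × 2 = 3683.4 kN.
Bearing (12 mm plate, F_u = 450 MPa): end bolts L_c = 61 − 33/2 = 44.5, R_n = min(1.2×44.5×12×450, 2.4×30×12×450) = 288.36 kN/bolt; interior L_c = 100 − 33 = 67, R_n = 388.8 kN/bolt. φR_n = 0.75 × (2×288.36 + 4×388.8) = 1598.9 kN.
Block shear: shear path 2×[61+2×100] = 2×261 mm, A_gv = 6264, A_nv = 2×(261 − 2.5×35)×12 = 4164 mm²; tension across gage: (104 − 1×35)×12 = 828 mm². R_n = min(0.6×450×4164, 0.6×345×6264) + 1.0×450×828 = min(1124.3, 1296.6) + 372.6 = 1496.9 kN. φR_n = 0.75 × 1496.9 = 1122.7 kN.
Governing: min(3683.4, 1598.9, 1122.7) = 1122.7 kN → block shear.

1122.7 kN (block shear governs)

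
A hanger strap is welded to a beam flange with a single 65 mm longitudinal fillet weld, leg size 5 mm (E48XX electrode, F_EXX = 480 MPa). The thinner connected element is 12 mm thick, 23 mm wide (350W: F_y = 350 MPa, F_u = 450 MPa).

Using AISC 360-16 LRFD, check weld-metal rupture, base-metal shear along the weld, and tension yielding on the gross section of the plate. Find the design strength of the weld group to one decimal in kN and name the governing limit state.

49.6 kN (weld metal governs)

Weld metal: throat = 0.707×5 = 3.535 mm, L = 65 mm. φR_n = 0.75 × 0.6 × 480 × 3.535 × 65 = 49.6 kN.
Base metal shear (12 mm plate): yield φR_n = 1.0×0.6×350×12×65 = 163.8 kN; rupture φR_n = 0.75×0.6×450×12×65 = 158.0 kN; take 158.0 kN (rupture).
Tension yield (gross): A_g = 23×12 = 276 mm². φR_n = 0.90 × 350 × 276 = 86.9 kN.
Governing: min(49.6, 158.0, 86.9) = 49.6 kN → weld metal.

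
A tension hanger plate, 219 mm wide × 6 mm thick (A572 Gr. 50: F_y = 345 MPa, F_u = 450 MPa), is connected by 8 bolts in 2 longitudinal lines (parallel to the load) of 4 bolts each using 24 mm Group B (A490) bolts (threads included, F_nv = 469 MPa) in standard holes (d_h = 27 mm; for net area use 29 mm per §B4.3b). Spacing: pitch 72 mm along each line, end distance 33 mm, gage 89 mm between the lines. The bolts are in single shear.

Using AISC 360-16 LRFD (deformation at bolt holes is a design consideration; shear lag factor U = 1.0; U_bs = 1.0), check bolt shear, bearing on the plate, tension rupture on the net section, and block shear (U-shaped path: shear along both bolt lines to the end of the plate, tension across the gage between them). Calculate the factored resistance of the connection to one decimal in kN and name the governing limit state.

326.0 kN (net-section rupture governs)

Bolt shear: A_b = π(24)²/4 = 452.39 mm². φR_n = 0.75 × 469 × 452.39 × 8 × 1 = 1273.0 kN.
Bearing (6 mm plate, F_u = 450 MPa): end bolts L_c = 33 − 27/2 = 19.5, R_n = min(1.2×19.5×6×450, 2.4×24×6×450) = 63.18 kN/bolt; interior L_c = 72 − 27 = 45, R_n = 145.8 kN/bolt. φR_n = 0.75 × (2×63.18 + 6×145.8) = 750.9 kN.
Tension rupture (net): A_n = (219 − 2×29)×6 = 966 mm² (U = 1.0, A_e = A_n). φR_n = 0.75 × 450 × 966 = 326.0 kN.
Block shear: shear path 2×[33+3×72] = 2×249 mm, A_gv = 2988, A_nv = 2×(249 − 3.5×29)×6 = 1770 mm²; tension across gage: (89 − 1×29)×6 = 360 mm². R_n = min(0.6×450×1770, 0.6×345×2988) + 1.0×450×360 = min(477.9, 618.52) + 162 = 639.9 kN. φR_n = 0.75 × 639.9 = 479.9 kN.
Governing: min(1273.0, 750.9, 326.0, 479.9) = 326.0 kN → net-section rupture.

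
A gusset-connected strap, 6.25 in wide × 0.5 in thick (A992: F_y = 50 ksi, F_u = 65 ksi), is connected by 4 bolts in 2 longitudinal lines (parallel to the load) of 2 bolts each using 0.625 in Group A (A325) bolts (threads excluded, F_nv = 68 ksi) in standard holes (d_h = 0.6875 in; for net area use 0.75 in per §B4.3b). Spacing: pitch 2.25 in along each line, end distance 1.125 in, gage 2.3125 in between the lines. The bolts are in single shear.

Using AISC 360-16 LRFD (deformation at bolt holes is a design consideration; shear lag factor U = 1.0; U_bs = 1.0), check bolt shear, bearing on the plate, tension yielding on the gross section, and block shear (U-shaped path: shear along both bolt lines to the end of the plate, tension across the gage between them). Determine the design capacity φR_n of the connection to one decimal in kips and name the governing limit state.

62.6 kips (bolt shear governs)

Bolt shear: A_b = π(0.625)²/4 = 0.3068 in². φR_n = 0.75 × 68 × 0.3068 × 4 × 1 = 62.6 kips.
Bearing (0.5 in plate, F_u = 65 ksi): end bolts L_c = 1.125 − 0.6875/2 = 0.78125, R_n = min(1.2×0.78125×0.5×65, 2.4×0.625×0.5×65) = 30.469 kips/bolt; interior L_c = 2.25 − 0.6875 = 1.5625, R_n = 48.75 kips/bolt. φR_n = 0.75 × (2×30.469 + 2×48.75) = 118.8 kips.
Tension yield (gross): A_g = 6.25×0.5 = 3.125 in². φR_n = 0.90 × 50 × 3.125 = 140.6 kips.
Block shear: shear path 2×[1.125+1×2.25] = 2×3.375 in, A_gv = 3.375, A_nv = 2×(3.375 − 1.5×0.75)×0.5 = 2.25 in²; tension across gage: (2.3125 − 1×0.75)×0.5 = 0.78125 in². R_n = min(0.6×65×2.25, 0.6×50×3.375) + 1.0×65×0.78125 = min(87.75, 101.25) + 50.781 = 138.53 kips. φR_n = 0.75 × 138.53 = 103.9 kips.
Governing: min(62.6, 118.8, 140.6, 103.9) = 62.6 kips → bolt shear.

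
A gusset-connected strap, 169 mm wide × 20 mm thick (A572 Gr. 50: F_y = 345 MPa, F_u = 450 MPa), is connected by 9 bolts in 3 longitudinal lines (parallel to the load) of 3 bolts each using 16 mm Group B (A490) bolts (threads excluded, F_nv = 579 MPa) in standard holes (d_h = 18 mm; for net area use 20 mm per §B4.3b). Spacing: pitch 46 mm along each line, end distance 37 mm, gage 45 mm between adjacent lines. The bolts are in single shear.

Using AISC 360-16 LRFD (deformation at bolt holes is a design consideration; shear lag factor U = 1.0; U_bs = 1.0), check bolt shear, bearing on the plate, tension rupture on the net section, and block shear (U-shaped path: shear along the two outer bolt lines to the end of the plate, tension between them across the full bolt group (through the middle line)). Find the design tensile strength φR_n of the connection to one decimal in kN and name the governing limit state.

735.8 kN (net-section rupture governs)

Bolt shear: A_b = π(16)²/4 = 201.06 mm². φR_n = 0.75 × 579 × 201.06 × 9 × 1 = 785.8 kN.
Bearing (20 mm plate, F_u = 450 MPa): end bolts L_c = 37 − 18/2 = 28, R_n = min(1.2×28×20×450, 2.4×16×20×450) = 302.4 kN/bolt; interior L_c = 46 − 18 = 28, R_n = 302.4 kN/bolt. φR_n = 0.75 × (3×302.4 + 6×302.4) = 2041.2 kN.
Tension rupture (net): A_n = (169 − 3×20)×20 = 2180 mm² (U = 1.0, A_e = A_n). φR_n = 0.75 × 450 × 2180 = 735.8 kN.
Block shear: shear path 2×[37+2×46] = 2×129 mm, A_gv = 5160, A_nv = 2×(129 − 2.5×20)×20 = 3160 mm²; tension across gage: (90 − 2×20)×20 = 1000 mm². R_n = min(0.6×450×3160, 0.6×345×5160) + 1.0×450×1000 = min(853.2, 1068.1) + 450 = 1303.2 kN. φR_n = 0.75 × 1303.2 = 977.4 kN.
Governing: min(785.8, 2041.2, 735.8, 977.4) = 735.8 kN → net-section rupture.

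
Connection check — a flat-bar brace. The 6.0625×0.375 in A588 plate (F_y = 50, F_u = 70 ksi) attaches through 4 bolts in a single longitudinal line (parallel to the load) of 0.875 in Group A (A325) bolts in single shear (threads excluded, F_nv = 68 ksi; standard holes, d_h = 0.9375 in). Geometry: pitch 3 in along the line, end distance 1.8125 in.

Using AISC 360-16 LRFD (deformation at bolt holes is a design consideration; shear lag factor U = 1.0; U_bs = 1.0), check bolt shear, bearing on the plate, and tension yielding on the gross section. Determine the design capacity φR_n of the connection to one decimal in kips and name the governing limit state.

Bolt shear: A_b = π(0.875)²/4 = 0.60132 in². φR_n = 0.75 × 68 × 0.60132 × 4 × 1 = 122.7 kips.
Bearing (0.375 in plate, F_u = 70 ksi): end bolts L_c = 1.8125 − 0.9375/2 = 1.34375, R_n = min(1.2×1.34375×0.375×70, 2.4×0.875×0.375×70) = 42.328 kips/bolt; interior L_c = 3 − 0.9375 = 2.0625, R_n = 55.125 kips/bolt. φR_n = 0.75 × (1×42.328 + 3×55.125) = 155.8 kips.
Tension yield (gross): A_g = 6.0625×0.375 = 2.2734 in². φR_n = 0.90 × 50 × 2.2734 = 102.3 kips.
Governing: min(122.7, 155.8, 102.3) = 102.3 kips → gross-section yield.

102.3 kips (gross-section yield governs)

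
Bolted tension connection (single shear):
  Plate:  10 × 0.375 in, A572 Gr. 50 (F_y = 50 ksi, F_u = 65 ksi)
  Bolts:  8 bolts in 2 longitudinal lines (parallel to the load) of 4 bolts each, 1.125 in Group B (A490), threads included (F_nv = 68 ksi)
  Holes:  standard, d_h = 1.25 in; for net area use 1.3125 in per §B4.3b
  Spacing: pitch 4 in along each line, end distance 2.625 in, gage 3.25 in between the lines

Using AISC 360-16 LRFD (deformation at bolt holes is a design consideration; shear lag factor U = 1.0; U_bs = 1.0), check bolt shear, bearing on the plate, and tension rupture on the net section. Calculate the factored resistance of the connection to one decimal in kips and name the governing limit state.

134.8 kips (net-section rupture governs)

Bolt shear: A_b = π(1.125)²/4 = 0.99402 in². φR_n = 0.75 × 68 × 0.99402 × 8 × 1 = 405.6 kips.
Bearing (0.375 in plate, F_u = 65 ksi): end bolts L_c = 2.625 − 1.25/2 = 2, R_n = min(1.2×2×0.375×65, 2.4×1.125×0.375×65) = 58.5 kips/bolt; interior L_c = 4 − 1.25 = 2.75, R_n = 65.813 kips/bolt. φR_n = 0.75 × (2×58.5 + 6×65.813) = 383.9 kips.
Tension rupture (net): A_n = (10 − 2×1.3125)×0.375 = 2.7656 in² (U = 1.0, A_e = A_n). φR_n = 0.75 × 65 × 2.7656 = 134.8 kips.
Governing: min(405.6, 383.9, 134.8) = 134.8 kips → net-section rupture.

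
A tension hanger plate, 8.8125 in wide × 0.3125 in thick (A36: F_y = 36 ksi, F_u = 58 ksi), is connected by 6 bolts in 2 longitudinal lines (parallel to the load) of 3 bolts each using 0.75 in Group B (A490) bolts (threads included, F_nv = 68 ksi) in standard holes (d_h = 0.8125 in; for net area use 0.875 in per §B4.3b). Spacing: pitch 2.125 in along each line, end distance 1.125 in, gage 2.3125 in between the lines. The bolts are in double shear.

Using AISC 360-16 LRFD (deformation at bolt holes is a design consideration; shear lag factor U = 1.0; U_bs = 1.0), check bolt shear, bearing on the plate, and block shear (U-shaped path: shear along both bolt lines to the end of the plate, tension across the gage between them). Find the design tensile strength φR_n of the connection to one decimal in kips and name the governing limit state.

Bolt shear: A_b = π(0.75)²/4 = 0.44179 in². φR_n = 0.75 × 68 × 0.44179 × 6 × 2 = 270.4 kips.
Bearing (0.3125 in plate, F_u = 58 ksi): end bolts L_c = 1.125 − 0.8125/2 = 0.71875, R_n = min(1.2×0.71875×0.3125×58, 2.4×0.75×0.3125×58) = 15.633 kips/bolt; interior L_c = 2.125 − 0.8125 = 1.3125, R_n = 28.547 kips/bolt. φR_n = 0.75 × (2×15.633 + 4×28.547) = 109.1 kips.
Block shear: shear path 2×[1.125+2×2.125] = 2×5.375 in, A_gv = 3.3594, A_nv = 2×(5.375 − 2.5×0.875)×0.3125 = 1.9922 in²; tension across gage: (2.3125 − 1×0.875)×0.3125 = 0.44922 in². R_n = min(0.6×58×1.9922, 0.6×36×3.3594) + 1.0×58×0.44922 = min(69.329, 72.563) + 26.055 = 95.384 kips. φR_n = 0.75 × 95.384 = 71.5 kips.
Governing: min(270.4, 109.1, 71.5) = 71.5 kips → block shear.

71.5 kips (block shear governs)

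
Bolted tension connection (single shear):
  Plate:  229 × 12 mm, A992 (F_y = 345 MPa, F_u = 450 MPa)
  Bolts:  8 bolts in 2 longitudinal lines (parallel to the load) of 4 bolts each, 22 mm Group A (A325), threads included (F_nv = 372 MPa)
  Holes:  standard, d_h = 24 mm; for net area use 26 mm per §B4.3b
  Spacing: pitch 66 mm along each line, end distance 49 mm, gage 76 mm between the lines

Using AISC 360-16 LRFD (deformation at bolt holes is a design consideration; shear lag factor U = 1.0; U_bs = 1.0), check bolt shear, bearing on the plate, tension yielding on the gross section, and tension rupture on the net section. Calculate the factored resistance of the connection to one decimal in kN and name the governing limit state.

716.9 kN (net-section rupture governs)

Bolt shear: A_b = π(22)²/4 = 380.13 mm². φR_n = 0.75 × 372 × 380.13 × 8 × 1 = 848.5 kN.
Bearing (12 mm plate, F_u = 450 MPa): end bolts L_c = 49 − 24/2 = 37, R_n = min(1.2×37×12×450, 2.4×22×12×450) = 239.76 kN/bolt; interior L_c = 66 − 24 = 42, R_n = 272.16 kN/bolt. φR_n = 0.75 × (2×239.76 + 6×272.16) = 1584.4 kN.
Tension yield (gross): A_g = 229×12 = 2748 mm². φR_n = 0.90 × 345 × 2748 = 853.3 kN.
Tension rupture (net): A_n = (229 − 2×26)×12 = 2124 mm² (U = 1.0, A_e = A_n). φR_n = 0.75 × 450 × 2124 = 716.9 kN.
Governing: min(848.5, 1584.4, 853.3, 716.9) = 716.9 kN → net-section rupture.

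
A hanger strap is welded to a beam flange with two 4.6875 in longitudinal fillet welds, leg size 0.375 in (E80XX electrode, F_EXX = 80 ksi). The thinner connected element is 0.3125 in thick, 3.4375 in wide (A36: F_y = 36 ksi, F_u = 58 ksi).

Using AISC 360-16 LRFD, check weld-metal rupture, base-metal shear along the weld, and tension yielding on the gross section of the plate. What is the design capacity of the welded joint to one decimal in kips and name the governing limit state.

34.8 kips (gross-section yield governs)

Weld metal: throat = 0.707×0.375 = 0.26513 in, L = 2×4.6875 = 9.375 in. φR_n = 0.75 × 0.6 × 80 × 0.26513 × 9.375 = 89.5 kips.
Base metal shear (0.3125 in plate): yield φR_n = 1.0×0.6×36×0.3125×9.375 = 63.3 kips; rupture φR_n = 0.75×0.6×58×0.3125×9.375 = 76.5 kips; take 63.3 kips (yield).
Tension yield (gross): A_g = 3.4375×0.3125 = 1.0742 in². φR_n = 0.90 × 36 × 1.0742 = 34.8 kips.
Governing: min(89.5, 63.3, 34.8) = 34.8 kips → gross-section yield.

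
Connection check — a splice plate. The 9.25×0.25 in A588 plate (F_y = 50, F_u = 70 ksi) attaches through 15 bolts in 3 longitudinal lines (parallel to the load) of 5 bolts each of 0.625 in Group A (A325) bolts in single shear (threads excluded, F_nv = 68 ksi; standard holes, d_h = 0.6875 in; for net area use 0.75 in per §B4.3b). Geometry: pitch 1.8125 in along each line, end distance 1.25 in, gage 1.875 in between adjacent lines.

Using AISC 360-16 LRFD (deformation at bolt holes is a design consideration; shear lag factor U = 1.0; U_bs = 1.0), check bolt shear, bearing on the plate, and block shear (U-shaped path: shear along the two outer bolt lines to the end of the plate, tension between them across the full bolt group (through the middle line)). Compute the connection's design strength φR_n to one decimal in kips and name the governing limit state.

110.3 kips (block shear governs)

Bolt shear: A_b = π(0.625)²/4 = 0.3068 in². φR_n = 0.75 × 68 × 0.3068 × 15 × 1 = 234.7 kips.
Bearing (0.25 in plate, F_u = 70 ksi): end bolts L_c = 1.25 − 0.6875/2 = 0.90625, R_n = min(1.2×0.90625×0.25×70, 2.4×0.625×0.25×70) = 19.031 kips/bolt; interior L_c = 1.8125 − 0.6875 = 1.125, R_n = 23.625 kips/bolt. φR_n = 0.75 × (3×19.031 + 12×23.625) = 255.4 kips.
Block shear: shear path 2×[1.25+4×1.8125] = 2×8.5 in, A_gv = 4.25, A_nv = 2×(8.5 − 4.5×0.75)×0.25 = 2.5625 in²; tension across gage: (3.75 − 2×0.75)×0.25 = 0.5625 in². R_n = min(0.6×70×2.5625, 0.6×50×4.25) + 1.0×70×0.5625 = min(107.63, 127.5) + 39.375 = 147.01 kips. φR_n = 0.75 × 147.01 = 110.3 kips.
Governing: min(234.7, 255.4, 110.3) = 110.3 kips → block shear.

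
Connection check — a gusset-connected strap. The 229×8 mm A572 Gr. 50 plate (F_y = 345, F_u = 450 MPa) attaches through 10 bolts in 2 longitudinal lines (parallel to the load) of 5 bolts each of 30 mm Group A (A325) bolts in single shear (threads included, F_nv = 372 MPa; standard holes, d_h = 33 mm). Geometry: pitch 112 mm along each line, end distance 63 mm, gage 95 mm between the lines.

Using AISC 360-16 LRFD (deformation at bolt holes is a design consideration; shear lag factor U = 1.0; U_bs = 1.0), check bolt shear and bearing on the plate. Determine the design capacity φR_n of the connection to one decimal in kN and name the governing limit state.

1856.5 kN (bearing governs)

Bolt shear: A_b = π(30)²/4 = 706.86 mm². φR_n = 0.75 × 372 × 706.86 × 10 × 1 = 1972.1 kN.
Bearing (8 mm plate, F_u = 450 MPa): end bolts L_c = 63 − 33/2 = 46.5, R_n = min(1.2×46.5×8×450, 2.4×30×8×450) = 200.88 kN/bolt; interior L_c = 112 − 33 = 79, R_n = 259.2 kN/bolt. φR_n = 0.75 × (2×200.88 + 8×259.2) = 1856.5 kN.
Governing: min(1972.1, 1856.5) = 1856.5 kN → bearing.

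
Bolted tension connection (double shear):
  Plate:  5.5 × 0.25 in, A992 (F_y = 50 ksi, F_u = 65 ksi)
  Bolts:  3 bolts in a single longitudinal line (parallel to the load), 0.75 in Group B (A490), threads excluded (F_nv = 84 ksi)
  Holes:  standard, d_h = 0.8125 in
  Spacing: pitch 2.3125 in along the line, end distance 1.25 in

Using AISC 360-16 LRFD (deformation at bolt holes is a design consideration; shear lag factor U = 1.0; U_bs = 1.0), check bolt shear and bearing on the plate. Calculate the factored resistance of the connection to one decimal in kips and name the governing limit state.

56.2 kips (bearing governs)

Bolt shear: A_b = π(0.75)²/4 = 0.44179 in². φR_n = 0.75 × 84 × 0.44179 × 3 × 2 = 167.0 kips.
Bearing (0.25 in plate, F_u = 65 ksi): end bolts L_c = 1.25 − 0.8125/2 = 0.84375, R_n = min(1.2×0.84375×0.25×65, 2.4×0.75×0.25×65) = 16.453 kips/bolt; interior L_c = 2.3125 − 0.8125 = 1.5, R_n = 29.25 kips/bolt. φR_n = 0.75 × (1×16.453 + 2×29.25) = 56.2 kips.
Governing: min(167.0, 56.2) = 56.2 kips → bearing.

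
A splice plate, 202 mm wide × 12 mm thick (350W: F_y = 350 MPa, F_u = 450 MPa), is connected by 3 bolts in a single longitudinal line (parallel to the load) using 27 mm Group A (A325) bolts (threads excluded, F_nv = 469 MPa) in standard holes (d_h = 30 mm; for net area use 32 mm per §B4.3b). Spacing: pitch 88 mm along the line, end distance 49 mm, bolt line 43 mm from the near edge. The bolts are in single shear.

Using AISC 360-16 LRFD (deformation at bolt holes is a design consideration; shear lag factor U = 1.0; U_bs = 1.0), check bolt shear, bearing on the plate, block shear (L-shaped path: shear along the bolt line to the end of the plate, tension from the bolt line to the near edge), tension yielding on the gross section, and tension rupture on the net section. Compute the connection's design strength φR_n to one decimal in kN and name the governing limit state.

461.7 kN (block shear governs)

Bolt shear: A_b = π(27)²/4 = 572.56 mm². φR_n = 0.75 × 469 × 572.56 × 3 × 1 = 604.2 kN.
Bearing (12 mm plate, F_u = 450 MPa): end bolts L_c = 49 − 30/2 = 34, R_n = min(1.2×34×12×450, 2.4×27×12×450) = 220.32 kN/bolt; interior L_c = 88 − 30 = 58, R_n = 349.92 kN/bolt. φR_n = 0.75 × (1×220.32 + 2×349.92) = 690.1 kN.
Block shear: shear path 1×[49+2×88] = 1×225 mm, A_gv = 2700, A_nv = 1×(225 − 2.5×32)×12 = 1740 mm²; tension to near edge: (43 − 0.5×32)×12 = 324 mm². R_n = min(0.6×450×1740, 0.6×350×2700) + 1.0×450×324 = min(469.8, 567) + 145.8 = 615.6 kN. φR_n = 0.75 × 615.6 = 461.7 kN.
Tension yield (gross): A_g = 202×12 = 2424 mm². φR_n = 0.90 × 350 × 2424 = 763.6 kN.
Tension rupture (net): A_n = (202 − 1×32)×12 = 2040 mm² (U = 1.0, A_e = A_n). φR_n = 0.75 × 450 × 2040 = 688.5 kN.
Governing: min(604.2, 690.1, 461.7, 763.6, 688.5) = 461.7 kN → block shear.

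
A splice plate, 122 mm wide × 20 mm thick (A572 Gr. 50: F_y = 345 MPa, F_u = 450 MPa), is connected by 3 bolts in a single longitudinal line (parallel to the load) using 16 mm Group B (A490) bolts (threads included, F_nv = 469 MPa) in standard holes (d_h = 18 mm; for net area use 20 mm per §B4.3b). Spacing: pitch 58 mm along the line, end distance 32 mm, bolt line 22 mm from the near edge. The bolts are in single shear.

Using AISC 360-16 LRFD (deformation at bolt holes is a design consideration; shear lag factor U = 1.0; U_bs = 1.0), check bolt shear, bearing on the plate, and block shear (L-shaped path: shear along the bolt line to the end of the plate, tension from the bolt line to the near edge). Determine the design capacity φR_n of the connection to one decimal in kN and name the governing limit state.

212.2 kN (bolt shear governs)

Bolt shear: A_b = π(16)²/4 = 201.06 mm². φR_n = 0.75 × 469 × 201.06 × 3 × 1 = 212.2 kN.
Bearing (20 mm plate, F_u = 450 MPa): end bolts L_c = 32 − 18/2 = 23, R_n = min(1.2×23×20×450, 2.4×16×20×450) = 248.4 kN/bolt; interior L_c = 58 − 18 = 40, R_n = 345.6 kN/bolt. φR_n = 0.75 × (1×248.4 + 2×345.6) = 704.7 kN.
Block shear: shear path 1×[32+2×58] = 1×148 mm, A_gv = 2960, A_nv = 1×(148 − 2.5×20)×20 = 1960 mm²; tension to near edge: (22 − 0.5×20)×20 = 240 mm². R_n = min(0.6×450×1960, 0.6×345×2960) + 1.0×450×240 = min(529.2, 612.72) + 108 = 637.2 kN. φR_n = 0.75 × 637.2 = 477.9 kN.
Governing: min(212.2, 704.7, 477.9) = 212.2 kN → bolt shear.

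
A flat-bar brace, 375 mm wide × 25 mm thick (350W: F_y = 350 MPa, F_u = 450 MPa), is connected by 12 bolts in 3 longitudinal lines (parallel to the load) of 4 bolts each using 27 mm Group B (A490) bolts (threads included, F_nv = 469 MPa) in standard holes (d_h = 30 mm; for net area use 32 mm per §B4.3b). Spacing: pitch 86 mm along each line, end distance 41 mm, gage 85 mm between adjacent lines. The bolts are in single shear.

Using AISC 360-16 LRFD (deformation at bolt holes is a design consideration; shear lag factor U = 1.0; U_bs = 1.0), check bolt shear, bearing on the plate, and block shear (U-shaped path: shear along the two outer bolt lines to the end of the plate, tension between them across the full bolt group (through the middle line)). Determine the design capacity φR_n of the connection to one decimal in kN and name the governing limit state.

2416.8 kN (bolt shear governs)

Bolt shear: A_b = π(27)²/4 = 572.56 mm². φR_n = 0.75 × 469 × 572.56 × 12 × 1 = 2416.8 kN.
Bearing (25 mm plate, F_u = 450 MPa): end bolts L_c = 41 − 30/2 = 26, R_n = min(1.2×26×25×450, 2.4×27×25×450) = 351 kN/bolt; interior L_c = 86 − 30 = 56, R_n = 729 kN/bolt. φR_n = 0.75 × (3×351 + 9×729) = 5710.5 kN.
Block shear: shear path 2×[41+3×86] = 2×299 mm, A_gv = 14950, A_nv = 2×(299 − 3.5×32)×25 = 9350 mm²; tension across gage: (170 − 2×32)×25 = 2650 mm². R_n = min(0.6×450×9350, 0.6×350×14950) + 1.0×450×2650 = min(2524.5, 3139.5) + 1192.5 = 3717 kN. φR_n = 0.75 × 3717 = 2787.8 kN.
Governing: min(2416.8, 5710.5, 2787.8) = 2416.8 kN → bolt shear.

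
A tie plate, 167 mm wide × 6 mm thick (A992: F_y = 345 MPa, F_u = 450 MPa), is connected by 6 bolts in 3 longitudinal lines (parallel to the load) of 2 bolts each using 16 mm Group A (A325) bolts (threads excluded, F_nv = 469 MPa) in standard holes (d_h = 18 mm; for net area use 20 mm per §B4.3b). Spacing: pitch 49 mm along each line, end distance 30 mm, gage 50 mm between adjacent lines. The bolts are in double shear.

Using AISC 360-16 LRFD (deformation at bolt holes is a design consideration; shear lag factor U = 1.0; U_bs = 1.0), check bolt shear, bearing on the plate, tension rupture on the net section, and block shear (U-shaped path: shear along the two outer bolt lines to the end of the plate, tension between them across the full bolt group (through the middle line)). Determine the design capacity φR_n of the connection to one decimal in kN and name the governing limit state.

216.7 kN (net-section rupture governs)

Bolt shear: A_b = π(16)²/4 = 201.06 mm². φR_n = 0.75 × 469 × 201.06 × 6 × 2 = 848.7 kN.
Bearing (6 mm plate, F_u = 450 MPa): end bolts L_c = 30 − 18/2 = 21, R_n = min(1.2×21×6×450, 2.4×16×6×450) = 68.04 kN/bolt; interior L_c = 49 − 18 = 31, R_n = 100.44 kN/bolt. φR_n = 0.75 × (3×68.04 + 3×100.44) = 379.1 kN.
Tension rupture (net): A_n = (167 − 3×20)×6 = 642 mm² (U = 1.0, A_e = A_n). φR_n = 0.75 × 450 × 642 = 216.7 kN.
Block shear: shear path 2×[30+1×49] = 2×79 mm, A_gv = 948, A_nv = 2×(79 − 1.5×20)×6 = 588 mm²; tension across gage: (100 − 2×20)×6 = 360 mm². R_n = min(0.6×450×588, 0.6×345×948) + 1.0×450×360 = min(158.76, 196.24) + 162 = 320.76 kN. φR_n = 0.75 × 320.76 = 240.6 kN.
Governing: min(848.7, 379.1, 216.7, 240.6) = 216.7 kN → net-section rupture.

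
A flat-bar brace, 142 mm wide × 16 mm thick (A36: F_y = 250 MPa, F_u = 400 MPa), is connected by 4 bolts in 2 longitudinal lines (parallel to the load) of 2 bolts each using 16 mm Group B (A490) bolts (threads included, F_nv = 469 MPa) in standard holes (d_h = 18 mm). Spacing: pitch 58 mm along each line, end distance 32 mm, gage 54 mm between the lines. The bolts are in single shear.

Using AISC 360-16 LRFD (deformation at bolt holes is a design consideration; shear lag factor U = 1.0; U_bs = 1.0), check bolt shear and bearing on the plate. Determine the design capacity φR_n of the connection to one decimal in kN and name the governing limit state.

282.9 kN (bolt shear governs)

Bolt shear: A_b = π(16)²/4 = 201.06 mm². φR_n = 0.75 × 469 × 201.06 × 4 × 1 = 282.9 kN.
Bearing (16 mm plate, F_u = 400 MPa): end bolts L_c = 32 − 18/2 = 23, R_n = min(1.2×23×16×400, 2.4×16×16×400) = 176.64 kN/bolt; interior L_c = 58 − 18 = 40, R_n = 245.76 kN/bolt. φR_n = 0.75 × (2×176.64 + 2×245.76) = 633.6 kN.
Governing: min(282.9, 633.6) = 282.9 kN → bolt shear.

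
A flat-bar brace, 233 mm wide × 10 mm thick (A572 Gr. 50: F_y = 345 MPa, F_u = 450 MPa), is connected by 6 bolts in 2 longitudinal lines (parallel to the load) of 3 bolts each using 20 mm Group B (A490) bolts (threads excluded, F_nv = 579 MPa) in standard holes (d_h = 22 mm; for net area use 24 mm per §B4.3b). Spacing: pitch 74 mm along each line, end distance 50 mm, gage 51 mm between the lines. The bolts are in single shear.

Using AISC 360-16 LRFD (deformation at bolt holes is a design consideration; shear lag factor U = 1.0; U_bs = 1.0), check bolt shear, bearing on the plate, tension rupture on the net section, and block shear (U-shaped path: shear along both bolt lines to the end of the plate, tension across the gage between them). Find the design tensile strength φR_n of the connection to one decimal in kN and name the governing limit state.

Bolt shear: A_b = π(20)²/4 = 314.16 mm². φR_n = 0.75 × 579 × 314.16 × 6 × 1 = 818.5 kN.
Bearing (10 mm plate, F_u = 450 MPa): end bolts L_c = 50 − 22/2 = 39, R_n = min(1.2×39×10×450, 2.4×20×10×450) = 210.6 kN/bolt; interior L_c = 74 − 22 = 52, R_n = 216 kN/bolt. φR_n = 0.75 × (2×210.6 + 4×216) = 963.9 kN.
Tension rupture (net): A_n = (233 − 2×24)×10 = 1850 mm² (U = 1.0, A_e = A_n). φR_n = 0.75 × 450 × 1850 = 624.4 kN.
Block shear: shear path 2×[50+2×74] = 2×198 mm, A_gv = 3960, A_nv = 2×(198 − 2.5×24)×10 = 2760 mm²; tension across gage: (51 − 1×24)×10 = 270 mm². R_n = min(0.6×450×2760, 0.6×345×3960) + 1.0×450×270 = min(745.2, 819.72) + 121.5 = 866.7 kN. φR_n = 0.75 × 866.7 = 650.0 kN.
Governing: min(818.5, 963.9, 624.4, 650.0) = 624.4 kN → net-section rupture.

624.4 kN (net-section rupture governs)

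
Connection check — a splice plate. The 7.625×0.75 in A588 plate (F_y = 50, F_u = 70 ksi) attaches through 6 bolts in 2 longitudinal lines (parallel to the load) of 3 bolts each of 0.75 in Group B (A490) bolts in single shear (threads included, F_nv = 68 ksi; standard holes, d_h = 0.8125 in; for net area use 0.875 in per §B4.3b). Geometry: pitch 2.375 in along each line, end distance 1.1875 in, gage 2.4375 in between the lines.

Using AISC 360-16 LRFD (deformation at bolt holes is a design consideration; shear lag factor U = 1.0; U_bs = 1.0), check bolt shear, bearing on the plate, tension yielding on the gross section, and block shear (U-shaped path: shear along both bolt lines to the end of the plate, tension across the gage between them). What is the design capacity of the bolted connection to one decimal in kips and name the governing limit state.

135.2 kips (bolt shear governs)

Bolt shear: A_b = π(0.75)²/4 = 0.44179 in². φR_n = 0.75 × 68 × 0.44179 × 6 × 1 = 135.2 kips.
Bearing (0.75 in plate, F_u = 70 ksi): end bolts L_c = 1.1875 − 0.8125/2 = 0.78125, R_n = min(1.2×0.78125×0.75×70, 2.4×0.75×0.75×70) = 49.219 kips/bolt; interior L_c = 2.375 − 0.8125 = 1.5625, R_n = 94.5 kips/bolt. φR_n = 0.75 × (2×49.219 + 4×94.5) = 357.3 kips.
Tension yield (gross): A_g = 7.625×0.75 = 5.7188 in². φR_n = 0.90 × 50 × 5.7188 = 257.3 kips.
Block shear: shear path 2×[1.1875+2×2.375] = 2×5.9375 in, A_gv = 8.9063, A_nv = 2×(5.9375 − 2.5×0.875)×0.75 = 5.625 in²; tension across gage: (2.4375 − 1×0.875)×0.75 = 1.1719 in². R_n = min(0.6×70×5.625, 0.6×50×8.9063) + 1.0×70×1.1719 = min(236.25, 267.19) + 82.033 = 318.28 kips. φR_n = 0.75 × 318.28 = 238.7 kips.
Governing: min(135.2, 357.3, 257.3, 238.7) = 135.2 kips → bolt shear.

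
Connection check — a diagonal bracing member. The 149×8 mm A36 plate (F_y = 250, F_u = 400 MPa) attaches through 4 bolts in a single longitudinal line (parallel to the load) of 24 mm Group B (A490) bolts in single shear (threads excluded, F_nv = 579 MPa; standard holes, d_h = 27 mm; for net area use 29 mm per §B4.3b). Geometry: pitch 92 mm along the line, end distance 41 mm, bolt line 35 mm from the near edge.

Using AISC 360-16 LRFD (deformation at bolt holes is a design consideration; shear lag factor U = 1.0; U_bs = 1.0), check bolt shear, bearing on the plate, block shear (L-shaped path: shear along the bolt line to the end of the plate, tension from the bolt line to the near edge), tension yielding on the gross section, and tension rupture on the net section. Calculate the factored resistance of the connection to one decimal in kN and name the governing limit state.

Bolt shear: A_b = π(24)²/4 = 452.39 mm². φR_n = 0.75 × 579 × 452.39 × 4 × 1 = 785.8 kN.
Bearing (8 mm plate, F_u = 400 MPa): end bolts L_c = 41 − 27/2 = 27.5, R_n = min(1.2×27.5×8×400, 2.4×24×8×400) = 105.6 kN/bolt; interior L_c = 92 − 27 = 65, R_n = 184.32 kN/bolt. φR_n = 0.75 × (1×105.6 + 3×184.32) = 493.9 kN.
Block shear: shear path 1×[41+3×92] = 1×317 mm, A_gv = 2536, A_nv = 1×(317 − 3.5×29)×8 = 1724 mm²; tension to near edge: (35 − 0.5×29)×8 = 164 mm². R_n = min(0.6×400×1724, 0.6×250×2536) + 1.0×400×164 = min(413.76, 380.4) + 65.6 = 446 kN. φR_n = 0.75 × 446 = 334.5 kN.
Tension yield (gross): A_g = 149×8 = 1192 mm². φR_n = 0.90 × 250 × 1192 = 268.2 kN.
Tension rupture (net): A_n = (149 − 1×29)×8 = 960 mm² (U = 1.0, A_e = A_n). φR_n = 0.75 × 400 × 960 = 288.0 kN.
Governing: min(785.8, 493.9, 334.5, 268.2, 288.0) = 268.2 kN → gross-section yield.

268.2 kN (gross-section yield governs)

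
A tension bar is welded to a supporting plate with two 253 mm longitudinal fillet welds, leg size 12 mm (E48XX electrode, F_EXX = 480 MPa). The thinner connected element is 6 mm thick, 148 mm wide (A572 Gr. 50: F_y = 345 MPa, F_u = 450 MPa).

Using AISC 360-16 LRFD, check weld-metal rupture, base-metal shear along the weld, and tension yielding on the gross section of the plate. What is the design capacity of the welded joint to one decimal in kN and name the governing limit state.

275.7 kN (gross-section yield governs)

Weld metal: throat = 0.707×12 = 8.484 mm, L = 2×253 = 506 mm. φR_n = 0.75 × 0.6 × 480 × 8.484 × 506 = 927.3 kN.
Base metal shear (6 mm plate): yield φR_n = 1.0×0.6×345×6×506 = 628.5 kN; rupture φR_n = 0.75×0.6×450×6×506 = 614.8 kN; take 614.8 kN (rupture).
Tension yield (gross): A_g = 148×6 = 888 mm². φR_n = 0.90 × 345 × 888 = 275.7 kN.
Governing: min(927.3, 614.8, 275.7) = 275.7 kN → gross-section yield.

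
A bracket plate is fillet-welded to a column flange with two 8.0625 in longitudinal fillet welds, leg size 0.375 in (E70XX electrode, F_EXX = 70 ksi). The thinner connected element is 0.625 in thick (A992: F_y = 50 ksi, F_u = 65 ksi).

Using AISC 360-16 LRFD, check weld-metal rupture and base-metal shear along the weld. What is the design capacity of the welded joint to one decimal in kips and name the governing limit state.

Weld metal: throat = 0.707×0.375 = 0.26513 in, L = 2×8.0625 = 16.125 in. φR_n = 0.75 × 0.6 × 70 × 0.26513 × 16.125 = 134.7 kips.
Base metal shear (0.625 in plate): yield φR_n = 1.0×0.6×50×0.625×16.125 = 302.3 kips; rupture φR_n = 0.75×0.6×65×0.625×16.125 = 294.8 kips; take 294.8 kips (rupture).
Governing: min(134.7, 294.8) = 134.7 kips → weld metal.

134.7 kips (weld metal governs)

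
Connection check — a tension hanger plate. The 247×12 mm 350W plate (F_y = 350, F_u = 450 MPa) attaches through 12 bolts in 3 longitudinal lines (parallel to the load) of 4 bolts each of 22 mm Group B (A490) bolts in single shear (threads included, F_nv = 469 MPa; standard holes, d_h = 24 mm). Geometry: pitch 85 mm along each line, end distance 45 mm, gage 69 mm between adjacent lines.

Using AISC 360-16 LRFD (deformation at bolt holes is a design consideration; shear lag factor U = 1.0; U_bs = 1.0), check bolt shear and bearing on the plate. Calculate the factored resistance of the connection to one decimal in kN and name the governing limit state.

1604.5 kN (bolt shear governs)

Bolt shear: A_b = π(22)²/4 = 380.13 mm². φR_n = 0.75 × 469 × 380.13 × 12 × 1 = 1604.5 kN.
Bearing (12 mm plate, F_u = 450 MPa): end bolts L_c = 45 − 24/2 = 33, R_n = min(1.2×33×12×450, 2.4×22×12×450) = 213.84 kN/bolt; interior L_c = 85 − 24 = 61, R_n = 285.12 kN/bolt. φR_n = 0.75 × (3×213.84 + 9×285.12) = 2405.7 kN.
Governing: min(1604.5, 2405.7) = 1604.5 kN → bolt shear.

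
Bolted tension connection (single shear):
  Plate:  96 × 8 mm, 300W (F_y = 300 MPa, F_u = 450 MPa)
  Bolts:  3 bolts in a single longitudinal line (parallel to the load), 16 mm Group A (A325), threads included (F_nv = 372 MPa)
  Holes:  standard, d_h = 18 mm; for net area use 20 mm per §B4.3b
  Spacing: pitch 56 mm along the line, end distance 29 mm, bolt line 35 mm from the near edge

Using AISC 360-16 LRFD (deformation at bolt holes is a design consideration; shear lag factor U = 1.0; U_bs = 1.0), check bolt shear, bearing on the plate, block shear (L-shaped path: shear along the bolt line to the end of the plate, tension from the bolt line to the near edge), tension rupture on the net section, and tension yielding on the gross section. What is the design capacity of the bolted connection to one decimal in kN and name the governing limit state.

Bolt shear: A_b = π(16)²/4 = 201.06 mm². φR_n = 0.75 × 372 × 201.06 × 3 × 1 = 168.3 kN.
Bearing (8 mm plate, F_u = 450 MPa): end bolts L_c = 29 − 18/2 = 20, R_n = min(1.2×20×8×450, 2.4×16×8×450) = 86.4 kN/bolt; interior L_c = 56 − 18 = 38, R_n = 138.24 kN/bolt. φR_n = 0.75 × (1×86.4 + 2×138.24) = 272.2 kN.
Block shear: shear path 1×[29+2×56] = 1×141 mm, A_gv = 1128, A_nv = 1×(141 − 2.5×20)×8 = 728 mm²; tension to near edge: (35 − 0.5×20)×8 = 200 mm². R_n = min(0.6×450×728, 0.6×300×1128) + 1.0×450×200 = min(196.56, 203.04) + 90 = 286.56 kN. φR_n = 0.75 × 286.56 = 214.9 kN.
Tension rupture (net): A_n = (96 − 1×20)×8 = 608 mm² (U = 1.0, A_e = A_n). φR_n = 0.75 × 450 × 608 = 205.2 kN.
Tension yield (gross): A_g = 96×8 = 768 mm². φR_n = 0.90 × 300 × 768 = 207.4 kN.
Governing: min(168.3, 272.2, 214.9, 205.2, 207.4) = 168.3 kN → bolt shear.

168.3 kN (bolt shear governs)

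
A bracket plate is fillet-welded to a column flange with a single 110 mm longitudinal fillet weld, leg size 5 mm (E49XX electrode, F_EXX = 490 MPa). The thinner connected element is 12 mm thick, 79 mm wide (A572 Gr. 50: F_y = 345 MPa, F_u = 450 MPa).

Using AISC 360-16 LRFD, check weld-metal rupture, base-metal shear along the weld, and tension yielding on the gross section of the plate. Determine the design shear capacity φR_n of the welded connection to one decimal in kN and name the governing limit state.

Weld metal: throat = 0.707×5 = 3.535 mm, L = 110 mm. φR_n = 0.75 × 0.6 × 490 × 3.535 × 110 = 85.7 kN.
Base metal shear (12 mm plate): yield φR_n = 1.0×0.6×345×12×110 = 273.2 kN; rupture φR_n = 0.75×0.6×450×12×110 = 267.3 kN; take 267.3 kN (rupture).
Tension yield (gross): A_g = 79×12 = 948 mm². φR_n = 0.90 × 345 × 948 = 294.4 kN.
Governing: min(85.7, 267.3, 294.4) = 85.7 kN → weld metal.

85.7 kN (weld metal governs)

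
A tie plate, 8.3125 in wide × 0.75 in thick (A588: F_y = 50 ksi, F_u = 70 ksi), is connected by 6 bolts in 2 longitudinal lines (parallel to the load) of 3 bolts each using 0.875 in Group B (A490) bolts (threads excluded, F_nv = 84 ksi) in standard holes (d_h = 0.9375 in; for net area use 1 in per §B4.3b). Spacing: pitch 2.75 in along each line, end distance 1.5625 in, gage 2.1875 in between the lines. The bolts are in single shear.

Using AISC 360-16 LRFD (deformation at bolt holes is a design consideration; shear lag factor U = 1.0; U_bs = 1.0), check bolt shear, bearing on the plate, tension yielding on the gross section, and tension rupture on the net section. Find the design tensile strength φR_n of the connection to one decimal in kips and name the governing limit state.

Bolt shear: A_b = π(0.875)²/4 = 0.60132 in². φR_n = 0.75 × 84 × 0.60132 × 6 × 1 = 227.3 kips.
Bearing (0.75 in plate, F_u = 70 ksi): end bolts L_c = 1.5625 − 0.9375/2 = 1.09375, R_n = min(1.2×1.09375×0.75×70, 2.4×0.875×0.75×70) = 68.906 kips/bolt; interior L_c = 2.75 − 0.9375 = 1.8125, R_n = 110.25 kips/bolt. φR_n = 0.75 × (2×68.906 + 4×110.25) = 434.1 kips.
Tension yield (gross): A_g = 8.3125×0.75 = 6.2344 in². φR_n = 0.90 × 50 × 6.2344 = 280.5 kips.
Tension rupture (net): A_n = (8.3125 − 2×1)×0.75 = 4.7344 in² (U = 1.0, A_e = A_n). φR_n = 0.75 × 70 × 4.7344 = 248.6 kips.
Governing: min(227.3, 434.1, 280.5, 248.6) = 227.3 kips → bolt shear.

227.3 kips (bolt shear governs)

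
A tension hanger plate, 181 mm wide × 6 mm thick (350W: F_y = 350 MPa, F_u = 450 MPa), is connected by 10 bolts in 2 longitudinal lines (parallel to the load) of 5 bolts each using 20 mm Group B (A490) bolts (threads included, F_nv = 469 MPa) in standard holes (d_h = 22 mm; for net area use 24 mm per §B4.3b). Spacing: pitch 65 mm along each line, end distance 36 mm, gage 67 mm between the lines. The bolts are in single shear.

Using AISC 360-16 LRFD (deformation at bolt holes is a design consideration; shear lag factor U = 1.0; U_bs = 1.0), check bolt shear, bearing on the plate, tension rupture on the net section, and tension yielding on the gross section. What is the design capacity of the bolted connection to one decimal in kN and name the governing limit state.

269.3 kN (net-section rupture governs)

Bolt shear: A_b = π(20)²/4 = 314.16 mm². φR_n = 0.75 × 469 × 314.16 × 10 × 1 = 1105.1 kN.
Bearing (6 mm plate, F_u = 450 MPa): end bolts L_c = 36 − 22/2 = 25, R_n = min(1.2×25×6×450, 2.4×20×6×450) = 81 kN/bolt; interior L_c = 65 − 22 = 43, R_n = 129.6 kN/bolt. φR_n = 0.75 × (2×81 + 8×129.6) = 899.1 kN.
Tension rupture (net): A_n = (181 − 2×24)×6 = 798 mm² (U = 1.0, A_e = A_n). φR_n = 0.75 × 450 × 798 = 269.3 kN.
Tension yield (gross): A_g = 181×6 = 1086 mm². φR_n = 0.90 × 350 × 1086 = 342.1 kN.
Governing: min(1105.1, 899.1, 269.3, 342.1) = 269.3 kN → net-section rupture.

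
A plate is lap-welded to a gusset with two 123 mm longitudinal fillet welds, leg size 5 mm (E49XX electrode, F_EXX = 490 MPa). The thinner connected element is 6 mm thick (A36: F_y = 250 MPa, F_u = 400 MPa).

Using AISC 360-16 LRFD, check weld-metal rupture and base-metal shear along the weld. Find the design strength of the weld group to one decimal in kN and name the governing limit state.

191.7 kN (weld metal governs)

Weld metal: throat = 0.707×5 = 3.535 mm, L = 2×123 = 246 mm. φR_n = 0.75 × 0.6 × 490 × 3.535 × 246 = 191.7 kN.
Base metal shear (6 mm plate): yield φR_n = 1.0×0.6×250×6×246 = 221.4 kN; rupture φR_n = 0.75×0.6×400×6×246 = 265.7 kN; take 221.4 kN (yield).
Governing: min(191.7, 221.4) = 191.7 kN → weld metal.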